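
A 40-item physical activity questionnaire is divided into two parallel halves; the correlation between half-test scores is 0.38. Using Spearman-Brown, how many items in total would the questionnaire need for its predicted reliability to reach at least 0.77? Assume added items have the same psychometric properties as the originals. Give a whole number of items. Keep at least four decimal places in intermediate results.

110

Corrected full-test reliability: r_full = 2 × 0.38 / (1 + 0.38) ≈ 0.5507
Solve Spearman-Brown for n: n = 0.77(1 − 0.5507) / [0.5507(1 − 0.77)] = 2.7314
Required items = 2.7314 × 40 = 109.26, so 110 items.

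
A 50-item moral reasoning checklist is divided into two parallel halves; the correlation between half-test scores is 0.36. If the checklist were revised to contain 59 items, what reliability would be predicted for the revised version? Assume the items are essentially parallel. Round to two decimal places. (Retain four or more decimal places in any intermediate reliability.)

0.57

Full-test reliability from the split-half r: r_full = 2(0.36)/(1 + 0.36) = 0.5294
Then adjust to 59 items: n = 59/50 = 1.1800
r_new = n·r_full / (1 + (n − 1)·r_full) = 0.6247 / 1.0953 ≈ 0.5703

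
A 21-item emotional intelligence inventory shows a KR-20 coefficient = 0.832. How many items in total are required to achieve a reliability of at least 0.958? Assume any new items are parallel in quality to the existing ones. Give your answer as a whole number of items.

97

Rearranging the Spearman-Brown formula for n,
n = r*(1 − r) / [ r (1 − r*) ]
n = [0.958 × 0.168] / [0.832 × 0.042]
  = 0.160944 / 0.034944 = 4.6058
So the test needs 4.6058 × 21 ≈ 96.72 items; rounding up, 97.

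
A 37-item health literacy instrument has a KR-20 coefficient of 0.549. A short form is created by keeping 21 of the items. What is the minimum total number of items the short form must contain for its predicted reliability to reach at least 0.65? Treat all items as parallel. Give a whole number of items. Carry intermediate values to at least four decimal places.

57

First, r for the 21-item form: n = 21/37 = 0.5676, so r_21 = 0.5676·0.549/(1 + (0.5676 − 1)·0.549) = 0.4086
Length factor from the short form to reach 0.65: n' = 0.65(1 − 0.4086) / [0.4086(1 − 0.65)] ≈ 2.6880
Items = 2.6880 × 21 ≈ 56.45 → 57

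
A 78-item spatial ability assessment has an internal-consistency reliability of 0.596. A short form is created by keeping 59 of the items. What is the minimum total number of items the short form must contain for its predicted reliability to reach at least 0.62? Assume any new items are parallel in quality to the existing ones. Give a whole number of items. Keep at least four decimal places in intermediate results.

87

First, r for the 59-item form: n = 59/78 = 0.7564, so r_59 = 0.7564·0.596/(1 + (0.7564 − 1)·0.596) = 0.5274
Then solve for n' with r_old = 0.5274, r_target = 0.62: n' = 0.62(1 − 0.5274)/[0.5274(1 − 0.62)] = 1.4620
Total items = 1.4620 × 59 = 86.26, rounded up to 87.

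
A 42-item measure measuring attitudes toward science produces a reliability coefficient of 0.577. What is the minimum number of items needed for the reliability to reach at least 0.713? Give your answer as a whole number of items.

77

Invert Spearman-Brown to solve for n:
n = r*(1 − r) / [ r (1 − r*) ]
n = 0.713 × (1 − 0.577) / [ 0.577 × (1 − 0.713) ]
n = 0.301599 / 0.165599 ≈ 1.8213
So the test needs 1.8213 × 42 ≈ 76.49 items; rounding up, 77.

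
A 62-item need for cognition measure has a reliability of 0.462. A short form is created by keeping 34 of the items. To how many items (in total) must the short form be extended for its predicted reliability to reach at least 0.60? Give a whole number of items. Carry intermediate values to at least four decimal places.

Short-form reliability: n = 34/62 = 0.5484; r_34 = n·r/(1+(n−1)r) ≈ 0.3202
Length factor from the short form to reach 0.60: n' = 0.60(1 − 0.3202) / [0.3202(1 − 0.60)] ≈ 3.1846
Total items = 3.1846 × 34 = 108.28, rounded up to 109.

109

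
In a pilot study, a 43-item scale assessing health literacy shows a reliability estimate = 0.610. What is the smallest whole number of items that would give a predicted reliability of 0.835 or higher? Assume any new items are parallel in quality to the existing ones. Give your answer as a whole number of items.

140

Spearman-Brown solved for the length factor n:
n = r*(1 − r) / [ r (1 − r*) ]
n = 0.835(1 − 0.610) / [0.610(1 − 0.835)]
  = 0.325650 / 0.100650 = 3.2355
So the test needs 3.2355 × 43 ≈ 139.13 items; rounding up, 140.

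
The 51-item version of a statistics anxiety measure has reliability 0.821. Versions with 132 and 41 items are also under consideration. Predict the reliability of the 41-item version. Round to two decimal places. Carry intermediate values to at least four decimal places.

The 132-item form is not needed; work directly from the 51-item form with n = 41/51 = 0.8039.
r_{41} = n·r / (1 + (n − 1)·r) = 0.6600 / 0.8390 ≈ 0.7867

0.79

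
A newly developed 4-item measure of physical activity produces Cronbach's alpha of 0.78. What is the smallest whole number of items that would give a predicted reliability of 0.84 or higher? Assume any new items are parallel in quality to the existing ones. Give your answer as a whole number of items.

Invert Spearman-Brown to solve for n:
n = r_target (1 − r_old) / [ r_old (1 − r_target) ]
n = [0.84 × 0.22] / [0.78 × 0.16]
  = 0.1848 / 0.1248 = 1.4808
So the test needs 1.4808 × 4 ≈ 5.92 items; rounding up, 6.

6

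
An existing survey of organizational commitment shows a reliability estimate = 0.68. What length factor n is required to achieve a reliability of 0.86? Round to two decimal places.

Invert Spearman-Brown to solve for n:
n = r*(1 − r) / [ r (1 − r*) ]
n = 0.86 × (1 − 0.68) / [ 0.68 × (1 − 0.86) ]
  = 0.2752 / 0.0952 = 2.8908

2.89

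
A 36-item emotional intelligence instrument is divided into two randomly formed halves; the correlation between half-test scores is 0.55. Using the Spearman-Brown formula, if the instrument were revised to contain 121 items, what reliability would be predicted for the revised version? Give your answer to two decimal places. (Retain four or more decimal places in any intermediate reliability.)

0.89

Spearman-Brown correction (n = 2): r_full = 2·0.55/(1 + 0.55) = 0.7097
Length factor from 36 to 121 items: n = 121/36 = 3.3611
r_new = n·r_full / (1 + (n − 1)·r_full) = 2.3854 / 2.6757 ≈ 0.8915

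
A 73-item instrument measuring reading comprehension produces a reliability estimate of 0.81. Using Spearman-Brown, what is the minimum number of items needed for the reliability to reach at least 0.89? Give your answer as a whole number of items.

139

n = 0.89(1 − 0.81) / [0.81(1 − 0.89)]
n = 0.1691 / 0.0891 ≈ 1.8979
1.8979 × 73 = 138.55 → 139 items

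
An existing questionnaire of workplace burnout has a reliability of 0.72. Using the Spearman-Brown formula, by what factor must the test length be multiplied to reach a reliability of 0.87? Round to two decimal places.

Invert Spearman-Brown to solve for n:
n = r_target (1 − r_old) / [ r_old (1 − r_target) ]
n = 0.87(1 − 0.72) / [0.72(1 − 0.87)]
n = 0.2436 / 0.0936 ≈ 2.6026

2.60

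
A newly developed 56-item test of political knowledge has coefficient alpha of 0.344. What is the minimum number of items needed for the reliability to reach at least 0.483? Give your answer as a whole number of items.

Invert Spearman-Brown to solve for n:
n = r*(1 − r) / [ r (1 − r*) ]
n = 0.483(1 − 0.344) / [0.344(1 − 0.483)]
  = 0.316848 / 0.177848 = 1.7816
Items needed = n × 56 = 1.7816 × 56 ≈ 99.77 → round up to 100

100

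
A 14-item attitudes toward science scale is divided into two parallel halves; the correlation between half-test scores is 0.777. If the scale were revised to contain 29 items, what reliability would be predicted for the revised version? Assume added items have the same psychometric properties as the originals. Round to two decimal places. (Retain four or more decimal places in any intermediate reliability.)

0.94

Spearman-Brown correction (n = 2): r_full = 2·0.777/(1 + 0.777) = 0.8745
Length factor from 14 to 29 items: n = 29/14 = 2.0714
r_new = n·r_full / (1 + (n − 1)·r_full) = 1.8114 / 1.9369 ≈ 0.9352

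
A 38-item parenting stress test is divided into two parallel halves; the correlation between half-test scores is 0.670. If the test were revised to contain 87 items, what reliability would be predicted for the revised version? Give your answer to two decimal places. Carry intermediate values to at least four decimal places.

0.90

Full-test reliability from the split-half r: r_full = 2(0.670)/(1 + 0.670) = 0.8024
Length factor from 38 to 87 items: n = 87/38 = 2.2895
r_new = n·r_full / (1 + (n − 1)·r_full) = 1.8371 / 2.0347 ≈ 0.9029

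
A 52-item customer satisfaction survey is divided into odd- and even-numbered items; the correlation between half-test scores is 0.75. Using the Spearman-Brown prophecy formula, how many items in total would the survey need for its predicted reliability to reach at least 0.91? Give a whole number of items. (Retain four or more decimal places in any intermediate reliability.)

88

Corrected full-test reliability: r_full = 2 × 0.75 / (1 + 0.75) ≈ 0.8571
n = r_tgt(1 − r_full) / [r_full(1 − r_tgt)] = 0.91 × 0.1429 / (0.8571 × 0.09) ≈ 1.6858
Required items = 1.6858 × 52 = 87.66, so 88 items.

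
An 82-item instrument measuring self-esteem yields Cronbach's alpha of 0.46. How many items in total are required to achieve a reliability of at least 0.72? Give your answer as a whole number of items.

248

Invert Spearman-Brown to solve for n:
n = r_target (1 − r_old) / [ r_old (1 − r_target) ]
n = 0.72 × (1 − 0.46) / [ 0.46 × (1 − 0.72) ]
  = 0.3888 / 0.1288 = 3.0186
3.0186 × 82 = 247.53 → 248 items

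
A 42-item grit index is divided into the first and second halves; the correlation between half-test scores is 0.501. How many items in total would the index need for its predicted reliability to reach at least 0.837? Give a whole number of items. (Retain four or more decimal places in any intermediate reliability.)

Corrected full-test reliability: r_full = 2 × 0.501 / (1 + 0.501) ≈ 0.6676
n = r_tgt(1 − r_full) / [r_full(1 − r_tgt)] = 0.837 × 0.3324 / (0.6676 × 0.163) ≈ 2.5567
Items = 2.5567 × 42 ≈ 107.38 → 108

108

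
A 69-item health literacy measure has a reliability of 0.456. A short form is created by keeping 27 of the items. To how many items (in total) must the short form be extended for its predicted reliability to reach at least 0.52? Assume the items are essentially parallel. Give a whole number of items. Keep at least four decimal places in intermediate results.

Short-form reliability: n = 27/69 = 0.3913; r_27 = n·r/(1+(n−1)r) ≈ 0.2470
Length factor from the short form to reach 0.52: n' = 0.52(1 − 0.2470) / [0.2470(1 − 0.52)] ≈ 3.3026
Items = 3.3026 × 27 ≈ 89.17 → 90

90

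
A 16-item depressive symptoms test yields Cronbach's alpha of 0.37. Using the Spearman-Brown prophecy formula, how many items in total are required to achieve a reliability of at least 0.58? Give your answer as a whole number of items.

38

n = [0.58 × 0.63] / [0.37 × 0.42]
  = 0.3654 / 0.1554 = 2.3514
So the test needs 2.3514 × 16 ≈ 37.62 items; rounding up, 38.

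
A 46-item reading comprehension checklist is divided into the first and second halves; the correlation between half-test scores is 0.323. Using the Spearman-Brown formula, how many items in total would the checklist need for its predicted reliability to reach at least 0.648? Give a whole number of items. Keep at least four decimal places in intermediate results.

Corrected full-test reliability: r_full = 2 × 0.323 / (1 + 0.323) ≈ 0.4883
n = r_tgt(1 − r_full) / [r_full(1 − r_tgt)] = 0.648 × 0.5117 / (0.4883 × 0.352) ≈ 1.9291
Items = 1.9291 × 46 ≈ 88.74 → 89

89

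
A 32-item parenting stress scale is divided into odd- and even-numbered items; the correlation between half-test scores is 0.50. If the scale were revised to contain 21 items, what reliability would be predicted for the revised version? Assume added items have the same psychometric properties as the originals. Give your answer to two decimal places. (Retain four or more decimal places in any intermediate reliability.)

0.57

First correct the split-half correlation to full-test reliability: r_full = 2 × 0.50 / (1 + 0.50) ≈ 0.6667
Then adjust to 21 items: n = 21/32 = 0.6562
r_new = n·r_full / (1 + (n − 1)·r_full) = 0.4375 / 0.7708 ≈ 0.5676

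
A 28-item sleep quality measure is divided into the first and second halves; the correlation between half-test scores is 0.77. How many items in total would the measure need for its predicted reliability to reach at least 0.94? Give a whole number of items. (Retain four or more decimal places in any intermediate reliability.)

r_full = 2(0.77)/(1 + 0.77) = 0.8701
Solve Spearman-Brown for n: n = 0.94(1 − 0.8701) / [0.8701(1 − 0.94)] = 2.3389
Items = 2.3389 × 28 ≈ 65.49 → 66

66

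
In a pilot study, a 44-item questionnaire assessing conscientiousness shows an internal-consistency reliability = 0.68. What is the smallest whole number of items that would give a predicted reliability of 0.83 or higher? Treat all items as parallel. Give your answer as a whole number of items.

102

Invert Spearman-Brown to solve for n:
n = r_target (1 − r_old) / [ r_old (1 − r_target) ]
n = 0.83 × (1 − 0.68) / [ 0.68 × (1 − 0.83) ]
  = 0.2656 / 0.1156 = 2.2976
Items needed = n × 44 = 2.2976 × 44 ≈ 101.09 → round up to 102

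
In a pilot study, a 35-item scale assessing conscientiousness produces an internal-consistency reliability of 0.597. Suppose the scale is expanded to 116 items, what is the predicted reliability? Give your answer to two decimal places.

The new length is 116/35 = 3.3143 times the old.
By Spearman-Brown, r_new = n r / (1 + (n − 1) r).
r_new = (3.3143 × 0.597) / (1 + (3.3143 − 1) × 0.597)
     = 1.9786 / 2.3816 = 0.8308

0.83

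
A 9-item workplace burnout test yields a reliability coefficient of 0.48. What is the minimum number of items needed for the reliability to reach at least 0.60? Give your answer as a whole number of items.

n = [0.60 × 0.52] / [0.48 × 0.40]
  = 0.3120 / 0.1920 = 1.6250
1.6250 × 9 = 14.62 → 15 items

15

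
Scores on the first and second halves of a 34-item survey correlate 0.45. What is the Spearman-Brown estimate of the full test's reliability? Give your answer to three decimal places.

0.621

Apply the Spearman-Brown correction with n = 2:
r_full = 2r_hh / (1 + r_hh) = 2 × 0.45 / (1 + 0.45)
       = 0.9000 / 1.4500 = 0.6207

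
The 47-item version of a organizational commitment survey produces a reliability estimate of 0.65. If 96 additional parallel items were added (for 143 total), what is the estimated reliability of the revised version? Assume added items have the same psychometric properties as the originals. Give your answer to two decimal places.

The new length is 143/47 = 3.0426 times the old.
Spearman-Brown: r_new = n·r / (1 + (n − 1)·r)
r_new = 3.0426·0.65 / [1 + (3.0426 − 1)·0.65]
r_new = 1.9777 / 2.3277 ≈ 0.8496

0.85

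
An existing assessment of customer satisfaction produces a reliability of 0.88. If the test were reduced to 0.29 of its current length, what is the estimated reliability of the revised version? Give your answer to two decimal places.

Spearman-Brown: r_new = n·r / (1 + (n − 1)·r)
r_new = (0.29 × 0.88) / (1 + (0.29 − 1) × 0.88)
r_new = 0.2552 / 0.3752 ≈ 0.6802

0.68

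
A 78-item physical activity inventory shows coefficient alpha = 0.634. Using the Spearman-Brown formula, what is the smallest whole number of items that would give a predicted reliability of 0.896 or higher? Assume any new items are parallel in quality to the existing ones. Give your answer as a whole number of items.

Rearranging the Spearman-Brown formula for n,
n = r*(1 − r) / [ r (1 − r*) ]
n = 0.896(1 − 0.634) / [0.634(1 − 0.896)]
  = 0.327936 / 0.065936 = 4.9736
4.9736 × 78 = 387.94 → 388 items

388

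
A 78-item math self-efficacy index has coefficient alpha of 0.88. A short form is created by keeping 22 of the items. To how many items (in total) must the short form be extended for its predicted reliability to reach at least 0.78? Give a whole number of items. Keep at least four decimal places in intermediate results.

38

First, r for the 22-item form: n = 22/78 = 0.2821, so r_22 = 0.2821·0.88/(1 + (0.2821 − 1)·0.88) = 0.6741
Length factor from the short form to reach 0.78: n' = 0.78(1 − 0.6741) / [0.6741(1 − 0.78)] ≈ 1.7141
Items = 1.7141 × 22 ≈ 37.71 → 38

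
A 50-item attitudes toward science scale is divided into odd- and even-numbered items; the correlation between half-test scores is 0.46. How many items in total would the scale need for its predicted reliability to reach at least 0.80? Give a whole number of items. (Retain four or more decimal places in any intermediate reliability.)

118

r_full = 2(0.46)/(1 + 0.46) = 0.6301
n = r_tgt(1 − r_full) / [r_full(1 − r_tgt)] = 0.80 × 0.3699 / (0.6301 × 0.20) ≈ 2.3482
Items = 2.3482 × 50 ≈ 117.41 → 118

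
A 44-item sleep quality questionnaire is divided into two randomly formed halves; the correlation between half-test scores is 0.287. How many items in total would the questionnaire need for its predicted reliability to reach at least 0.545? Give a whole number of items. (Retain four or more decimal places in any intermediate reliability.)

r_full = 2(0.287)/(1 + 0.287) = 0.4460
Solve Spearman-Brown for n: n = 0.545(1 − 0.4460) / [0.4460(1 − 0.545)] = 1.4879
Items = 1.4879 × 44 ≈ 65.47 → 66

66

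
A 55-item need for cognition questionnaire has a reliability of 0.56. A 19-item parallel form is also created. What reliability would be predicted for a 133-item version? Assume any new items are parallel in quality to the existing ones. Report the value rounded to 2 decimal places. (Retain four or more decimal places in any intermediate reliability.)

0.75

Only the ratio of lengths matters: n = 133/55 = 2.4182
r_{133} = n·r / (1 + (n − 1)·r) = 1.3542 / 1.7942 ≈ 0.7548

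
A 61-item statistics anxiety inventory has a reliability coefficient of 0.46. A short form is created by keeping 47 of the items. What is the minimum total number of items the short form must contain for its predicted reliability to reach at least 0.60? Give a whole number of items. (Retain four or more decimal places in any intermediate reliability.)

108

First, r for the 47-item form: n = 47/61 = 0.7705, so r_47 = 0.7705·0.46/(1 + (0.7705 − 1)·0.46) = 0.3963
Length factor from the short form to reach 0.60: n' = 0.60(1 − 0.3963) / [0.3963(1 − 0.60)] ≈ 2.2850
Items = 2.2850 × 47 ≈ 107.40 → 108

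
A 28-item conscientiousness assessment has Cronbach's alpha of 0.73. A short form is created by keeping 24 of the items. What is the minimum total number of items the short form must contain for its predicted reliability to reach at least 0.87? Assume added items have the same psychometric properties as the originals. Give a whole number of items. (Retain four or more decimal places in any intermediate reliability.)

Short-form reliability: n = 24/28 = 0.8571; r_24 = n·r/(1+(n−1)r) ≈ 0.6986
Then solve for n' with r_old = 0.6986, r_target = 0.87: n' = 0.87(1 − 0.6986)/[0.6986(1 − 0.87)] = 2.8873
Items = 2.8873 × 24 ≈ 69.30 → 70

70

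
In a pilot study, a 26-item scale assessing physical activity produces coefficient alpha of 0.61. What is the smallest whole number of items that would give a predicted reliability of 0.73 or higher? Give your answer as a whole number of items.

n = 0.73 × (1 − 0.61) / [ 0.61 × (1 − 0.73) ]
n = 0.2847 / 0.1647 ≈ 1.7286
1.7286 × 26 = 44.94 → 45 items

45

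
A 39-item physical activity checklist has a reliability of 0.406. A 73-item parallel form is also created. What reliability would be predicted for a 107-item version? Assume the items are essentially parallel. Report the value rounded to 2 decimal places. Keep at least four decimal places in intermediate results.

Only the ratio of lengths matters: n = 107/39 = 2.7436
r_{107} = n·r / (1 + (n − 1)·r) = 1.1139 / 1.7079 ≈ 0.6522

0.65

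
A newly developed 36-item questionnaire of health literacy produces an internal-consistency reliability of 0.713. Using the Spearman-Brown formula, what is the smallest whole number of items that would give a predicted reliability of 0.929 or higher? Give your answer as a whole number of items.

n = 0.929(1 − 0.713) / [0.713(1 − 0.929)]
  = 0.266623 / 0.050623 = 5.2668
Items needed = n × 36 = 5.2668 × 36 ≈ 189.60 → round up to 190

190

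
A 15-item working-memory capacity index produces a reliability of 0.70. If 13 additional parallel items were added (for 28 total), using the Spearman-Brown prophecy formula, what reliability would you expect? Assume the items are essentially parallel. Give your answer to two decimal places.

n = 28/15 = 1.8667
By Spearman-Brown, r_new = n r / (1 + (n − 1) r).
r_new = (1.8667 × 0.70) / (1 + (1.8667 − 1) × 0.70)
     = 1.3067 / 1.6067 = 0.8133

0.81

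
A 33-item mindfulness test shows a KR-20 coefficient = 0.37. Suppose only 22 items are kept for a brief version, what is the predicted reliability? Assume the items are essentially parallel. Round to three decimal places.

n = 22/33 = 0.6667
By Spearman-Brown, r_new = n r / (1 + (n − 1) r).
r_new = (0.6667 × 0.37) / (1 + (0.6667 − 1) × 0.37)
r_new = 0.2467 / 0.8767 ≈ 0.2814

0.281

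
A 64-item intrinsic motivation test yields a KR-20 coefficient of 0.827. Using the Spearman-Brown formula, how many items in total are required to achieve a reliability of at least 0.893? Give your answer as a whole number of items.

112

n = 0.893 × (1 − 0.827) / [ 0.827 × (1 − 0.893) ]
n = 0.154489 / 0.088489 ≈ 1.7459
1.7459 × 64 = 111.74 → 112 items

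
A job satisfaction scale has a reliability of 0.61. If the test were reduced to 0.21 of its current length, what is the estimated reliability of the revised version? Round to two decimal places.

0.25

r_new = 0.21·0.61 / [1 + (0.21 − 1)·0.61]
     = 0.1281 / 0.5181 = 0.2472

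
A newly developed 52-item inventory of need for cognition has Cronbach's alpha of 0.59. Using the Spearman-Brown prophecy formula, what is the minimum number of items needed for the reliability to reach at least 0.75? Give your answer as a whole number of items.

Rearranging the Spearman-Brown formula for n,
n = r_target (1 − r_old) / [ r_old (1 − r_target) ]
n = 0.75 × (1 − 0.59) / [ 0.59 × (1 − 0.75) ]
n = 0.3075 / 0.1475 ≈ 2.0847
So the test needs 2.0847 × 52 ≈ 108.40 items; rounding up, 109.

109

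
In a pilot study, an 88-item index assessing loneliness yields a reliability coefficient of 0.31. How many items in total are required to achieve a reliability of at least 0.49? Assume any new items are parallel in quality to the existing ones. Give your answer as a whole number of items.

n = 0.49 × (1 − 0.31) / [ 0.31 × (1 − 0.49) ]
  = 0.3381 / 0.1581 = 2.1385
So the test needs 2.1385 × 88 ≈ 188.19 items; rounding up, 189.

189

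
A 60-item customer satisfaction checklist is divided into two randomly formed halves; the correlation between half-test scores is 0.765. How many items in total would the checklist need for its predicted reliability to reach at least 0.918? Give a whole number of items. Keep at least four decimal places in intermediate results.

104

r_full = 2(0.765)/(1 + 0.765) = 0.8669
Solve Spearman-Brown for n: n = 0.918(1 − 0.8669) / [0.8669(1 − 0.918)] = 1.7188
Required items = 1.7188 × 60 = 103.13, so 104 items.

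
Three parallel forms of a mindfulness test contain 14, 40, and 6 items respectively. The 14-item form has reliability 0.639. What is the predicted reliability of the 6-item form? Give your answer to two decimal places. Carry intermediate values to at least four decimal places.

Only the ratio of lengths matters: n = 6/14 = 0.4286
r_{6} = n·r / (1 + (n − 1)·r) = 0.2739 / 0.6349 ≈ 0.4314

0.43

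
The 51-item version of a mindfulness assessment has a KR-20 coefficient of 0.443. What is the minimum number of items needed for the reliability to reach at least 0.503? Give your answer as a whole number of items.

Invert Spearman-Brown to solve for n:
n = r*(1 − r) / [ r (1 − r*) ]
n = [0.503 × 0.557] / [0.443 × 0.497]
n = 0.280171 / 0.220171 ≈ 1.2725
1.2725 × 51 = 64.90 → 65 items

65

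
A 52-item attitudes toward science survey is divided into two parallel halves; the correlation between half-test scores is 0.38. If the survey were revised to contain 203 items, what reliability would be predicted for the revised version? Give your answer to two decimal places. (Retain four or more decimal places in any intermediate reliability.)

0.83

First correct the split-half correlation to full-test reliability: r_full = 2 × 0.38 / (1 + 0.38) ≈ 0.5507
Length factor from 52 to 203 items: n = 203/52 = 3.9038
r_new = n·r_full / (1 + (n − 1)·r_full) = 2.1498 / 2.5991 ≈ 0.8271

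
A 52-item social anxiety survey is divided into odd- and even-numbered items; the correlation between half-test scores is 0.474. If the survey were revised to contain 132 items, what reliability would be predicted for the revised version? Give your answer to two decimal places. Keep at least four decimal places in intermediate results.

Spearman-Brown correction (n = 2): r_full = 2·0.474/(1 + 0.474) = 0.6431
Then adjust to 132 items: n = 132/52 = 2.5385
r_new = n·r_full / (1 + (n − 1)·r_full) = 1.6325 / 1.9894 ≈ 0.8206

0.82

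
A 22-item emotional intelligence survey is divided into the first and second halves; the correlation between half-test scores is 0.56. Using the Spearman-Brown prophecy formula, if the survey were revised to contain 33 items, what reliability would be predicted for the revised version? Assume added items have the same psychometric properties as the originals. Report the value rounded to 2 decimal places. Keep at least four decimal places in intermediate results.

0.79

Full-test reliability from the split-half r: r_full = 2(0.56)/(1 + 0.56) = 0.7179
Then adjust to 33 items: n = 33/22 = 1.5000
r_new = n·r_full / (1 + (n − 1)·r_full) = 1.0768 / 1.3590 ≈ 0.7923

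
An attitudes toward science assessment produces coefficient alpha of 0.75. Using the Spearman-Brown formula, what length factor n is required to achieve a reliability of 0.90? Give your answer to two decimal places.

3.00

Rearranging the Spearman-Brown formula for n,
n = r_target (1 − r_old) / [ r_old (1 − r_target) ]
n = [0.90 × 0.25] / [0.75 × 0.10]
  = 0.2250 / 0.0750 = 3.0000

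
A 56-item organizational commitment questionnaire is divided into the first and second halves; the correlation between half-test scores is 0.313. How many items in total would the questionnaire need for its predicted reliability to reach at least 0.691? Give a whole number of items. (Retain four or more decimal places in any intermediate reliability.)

r_full = 2(0.313)/(1 + 0.313) = 0.4768
Solve Spearman-Brown for n: n = 0.691(1 − 0.4768) / [0.4768(1 − 0.691)] = 2.4539
Items = 2.4539 × 56 ≈ 137.42 → 138

138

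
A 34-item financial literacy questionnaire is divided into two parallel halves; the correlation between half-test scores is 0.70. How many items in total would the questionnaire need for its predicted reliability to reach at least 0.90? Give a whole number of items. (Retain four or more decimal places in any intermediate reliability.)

Corrected full-test reliability: r_full = 2 × 0.70 / (1 + 0.70) ≈ 0.8235
Solve Spearman-Brown for n: n = 0.90(1 − 0.8235) / [0.8235(1 − 0.90)] = 1.9290
Items = 1.9290 × 34 ≈ 65.59 → 66

66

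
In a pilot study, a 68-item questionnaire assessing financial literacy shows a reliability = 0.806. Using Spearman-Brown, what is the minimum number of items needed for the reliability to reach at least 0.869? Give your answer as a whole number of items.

n = [0.869 × 0.194] / [0.806 × 0.131]
  = 0.168586 / 0.105586 = 1.5967
1.5967 × 68 = 108.58 → 109 items

109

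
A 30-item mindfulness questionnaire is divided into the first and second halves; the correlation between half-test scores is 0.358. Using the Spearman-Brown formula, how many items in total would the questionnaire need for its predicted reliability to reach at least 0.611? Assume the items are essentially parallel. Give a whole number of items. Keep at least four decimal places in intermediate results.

Corrected full-test reliability: r_full = 2 × 0.358 / (1 + 0.358) ≈ 0.5272
Solve Spearman-Brown for n: n = 0.611(1 − 0.5272) / [0.5272(1 − 0.611)] = 1.4086
Required items = 1.4086 × 30 = 42.26, so 43 items.

43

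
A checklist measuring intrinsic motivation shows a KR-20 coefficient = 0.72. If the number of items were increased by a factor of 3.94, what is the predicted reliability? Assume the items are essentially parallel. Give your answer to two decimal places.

By Spearman-Brown, r_new = n r / (1 + (n − 1) r).
r_new = (3.94 × 0.72) / (1 + (3.94 − 1) × 0.72)
r_new = 2.8368 / 3.1168 ≈ 0.9102

0.91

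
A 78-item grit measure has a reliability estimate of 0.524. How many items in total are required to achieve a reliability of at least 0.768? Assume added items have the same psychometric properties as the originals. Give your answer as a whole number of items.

Rearranging the Spearman-Brown formula for n,
n = r*(1 − r) / [ r (1 − r*) ]
n = [0.768 × 0.476] / [0.524 × 0.232]
n = 0.365568 / 0.121568 ≈ 3.0071
3.0071 × 78 = 234.55 → 235 items

235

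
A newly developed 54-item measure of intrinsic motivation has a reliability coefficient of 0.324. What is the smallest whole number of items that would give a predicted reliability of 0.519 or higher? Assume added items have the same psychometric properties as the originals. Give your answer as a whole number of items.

122

n = 0.519 × (1 − 0.324) / [ 0.324 × (1 − 0.519) ]
  = 0.350844 / 0.155844 = 2.2513
Items needed = n × 54 = 2.2513 × 54 ≈ 121.57 → round up to 122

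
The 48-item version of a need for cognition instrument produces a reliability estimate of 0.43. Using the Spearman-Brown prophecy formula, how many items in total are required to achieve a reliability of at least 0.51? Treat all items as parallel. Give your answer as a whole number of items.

67

n = [0.51 × 0.57] / [0.43 × 0.49]
  = 0.2907 / 0.2107 = 1.3797
Items needed = n × 48 = 1.3797 × 48 ≈ 66.23 → round up to 67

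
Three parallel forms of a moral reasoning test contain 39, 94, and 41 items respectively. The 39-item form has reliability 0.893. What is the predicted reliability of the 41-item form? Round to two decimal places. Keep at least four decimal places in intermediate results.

0.90

The 94-item form is not needed; work directly from the 39-item form with n = 41/39 = 1.0513.
r_{41} = n·r / (1 + (n − 1)·r) = 0.9388 / 1.0458 ≈ 0.8977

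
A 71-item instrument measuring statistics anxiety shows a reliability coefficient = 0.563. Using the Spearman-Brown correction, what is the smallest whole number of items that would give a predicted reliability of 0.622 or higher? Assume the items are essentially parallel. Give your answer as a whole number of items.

Rearranging the Spearman-Brown formula for n,
n = r*(1 − r) / [ r (1 − r*) ]
n = 0.622 × (1 − 0.563) / [ 0.563 × (1 − 0.622) ]
  = 0.271814 / 0.212814 = 1.2772
So the test needs 1.2772 × 71 ≈ 90.68 items; rounding up, 91.

91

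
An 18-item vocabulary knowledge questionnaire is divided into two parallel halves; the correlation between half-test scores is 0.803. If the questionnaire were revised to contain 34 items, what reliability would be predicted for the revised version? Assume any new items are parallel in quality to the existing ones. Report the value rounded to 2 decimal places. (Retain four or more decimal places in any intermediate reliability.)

Full-test reliability from the split-half r: r_full = 2(0.803)/(1 + 0.803) = 0.8907
Length factor from 18 to 34 items: n = 34/18 = 1.8889
r_new = n·r_full / (1 + (n − 1)·r_full) = 1.6824 / 1.7917 ≈ 0.9390

0.94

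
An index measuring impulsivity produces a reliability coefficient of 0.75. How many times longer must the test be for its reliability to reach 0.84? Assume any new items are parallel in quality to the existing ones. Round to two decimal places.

1.75

n = 0.84 × (1 − 0.75) / [ 0.75 × (1 − 0.84) ]
  = 0.2100 / 0.1200 = 1.7500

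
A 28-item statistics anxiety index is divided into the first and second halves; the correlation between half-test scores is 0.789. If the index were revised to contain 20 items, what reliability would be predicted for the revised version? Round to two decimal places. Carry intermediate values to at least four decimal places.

0.84

Spearman-Brown correction (n = 2): r_full = 2·0.789/(1 + 0.789) = 0.8821
Length factor from 28 to 20 items: n = 20/28 = 0.7143
r_new = n·r_full / (1 + (n − 1)·r_full) = 0.6301 / 0.7480 ≈ 0.8424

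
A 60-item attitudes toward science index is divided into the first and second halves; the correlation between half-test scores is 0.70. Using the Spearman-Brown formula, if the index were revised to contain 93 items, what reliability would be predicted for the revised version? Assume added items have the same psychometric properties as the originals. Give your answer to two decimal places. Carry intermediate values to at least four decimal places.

0.88

Full-test reliability from the split-half r: r_full = 2(0.70)/(1 + 0.70) = 0.8235
Then adjust to 93 items: n = 93/60 = 1.5500
r_new = n·r_full / (1 + (n − 1)·r_full) = 1.2764 / 1.4529 ≈ 0.8785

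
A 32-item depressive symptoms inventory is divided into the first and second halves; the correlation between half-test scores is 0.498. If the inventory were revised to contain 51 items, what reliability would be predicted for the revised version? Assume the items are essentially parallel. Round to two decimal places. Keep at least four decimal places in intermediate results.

Spearman-Brown correction (n = 2): r_full = 2·0.498/(1 + 0.498) = 0.6649
Then adjust to 51 items: n = 51/32 = 1.5938
r_new = n·r_full / (1 + (n − 1)·r_full) = 1.0597 / 1.3948 ≈ 0.7598

0.76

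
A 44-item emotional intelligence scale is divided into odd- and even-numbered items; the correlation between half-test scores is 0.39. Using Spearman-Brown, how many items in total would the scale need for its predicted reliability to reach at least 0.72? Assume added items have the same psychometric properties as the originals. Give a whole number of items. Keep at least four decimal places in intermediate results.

89

r_full = 2(0.39)/(1 + 0.39) = 0.5612
n = r_tgt(1 − r_full) / [r_full(1 − r_tgt)] = 0.72 × 0.4388 / (0.5612 × 0.28) ≈ 2.0106
Items = 2.0106 × 44 ≈ 88.47 → 89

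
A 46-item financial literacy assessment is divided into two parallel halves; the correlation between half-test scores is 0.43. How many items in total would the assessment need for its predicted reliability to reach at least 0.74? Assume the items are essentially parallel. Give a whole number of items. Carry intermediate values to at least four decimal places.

r_full = 2(0.43)/(1 + 0.43) = 0.6014
n = r_tgt(1 − r_full) / [r_full(1 − r_tgt)] = 0.74 × 0.3986 / (0.6014 × 0.26) ≈ 1.8864
Items = 1.8864 × 46 ≈ 86.77 → 87

87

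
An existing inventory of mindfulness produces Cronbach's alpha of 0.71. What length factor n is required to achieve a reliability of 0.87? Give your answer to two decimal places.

n = 0.87(1 − 0.71) / [0.71(1 − 0.87)]
  = 0.2523 / 0.0923 = 2.7335

2.73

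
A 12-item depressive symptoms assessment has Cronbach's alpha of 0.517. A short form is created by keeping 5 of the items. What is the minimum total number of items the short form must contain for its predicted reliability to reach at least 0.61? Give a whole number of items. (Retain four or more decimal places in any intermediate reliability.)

18

Short-form reliability: n = 5/12 = 0.4167; r_5 = n·r/(1+(n−1)r) ≈ 0.3085
Then solve for n' with r_old = 0.3085, r_target = 0.61: n' = 0.61(1 − 0.3085)/[0.3085(1 − 0.61)] = 3.5059
Total items = 3.5059 × 5 = 17.53, rounded up to 18.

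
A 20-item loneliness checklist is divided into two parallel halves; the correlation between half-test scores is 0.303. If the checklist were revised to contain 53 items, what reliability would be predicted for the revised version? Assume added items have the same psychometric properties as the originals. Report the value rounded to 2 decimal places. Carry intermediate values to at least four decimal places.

Full-test reliability from the split-half r: r_full = 2(0.303)/(1 + 0.303) = 0.4651
Then adjust to 53 items: n = 53/20 = 2.6500
r_new = n·r_full / (1 + (n − 1)·r_full) = 1.2325 / 1.7674 ≈ 0.6974

0.70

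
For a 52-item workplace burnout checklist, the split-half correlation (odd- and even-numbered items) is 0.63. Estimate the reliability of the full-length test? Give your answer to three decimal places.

0.773

Apply the Spearman-Brown correction with n = 2:
r_full = 2r_hh / (1 + r_hh) = 2 × 0.63 / (1 + 0.63)
r_full = 1.2600 / 1.6300 ≈ 0.7730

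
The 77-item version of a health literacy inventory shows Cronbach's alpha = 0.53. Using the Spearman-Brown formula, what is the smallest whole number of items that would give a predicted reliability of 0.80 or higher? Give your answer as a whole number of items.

Rearranging the Spearman-Brown formula for n,
n = r*(1 − r) / [ r (1 − r*) ]
n = [0.80 × 0.47] / [0.53 × 0.20]
  = 0.3760 / 0.1060 = 3.5472
3.5472 × 77 = 273.13 → 274 items

274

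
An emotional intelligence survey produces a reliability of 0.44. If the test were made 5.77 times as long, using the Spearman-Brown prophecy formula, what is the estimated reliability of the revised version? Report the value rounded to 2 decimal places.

0.82

By Spearman-Brown, r_new = n r / (1 + (n − 1) r).
r_new = 5.77·0.44 / [1 + (5.77 − 1)·0.44]
     = 2.5388 / 3.0988 = 0.8193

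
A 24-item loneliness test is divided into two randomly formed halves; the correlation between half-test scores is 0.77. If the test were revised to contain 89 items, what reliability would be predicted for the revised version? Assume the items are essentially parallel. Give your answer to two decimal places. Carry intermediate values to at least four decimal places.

First correct the split-half correlation to full-test reliability: r_full = 2 × 0.77 / (1 + 0.77) ≈ 0.8701
Then adjust to 89 items: n = 89/24 = 3.7083
r_new = n·r_full / (1 + (n − 1)·r_full) = 3.2266 / 3.3565 ≈ 0.9613

0.96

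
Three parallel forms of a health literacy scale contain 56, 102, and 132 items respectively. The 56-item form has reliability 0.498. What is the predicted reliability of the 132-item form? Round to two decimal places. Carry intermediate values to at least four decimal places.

0.70

Only the ratio of lengths matters: n = 132/56 = 2.3571
r_{132} = n·r / (1 + (n − 1)·r) = 1.1738 / 1.6758 ≈ 0.7004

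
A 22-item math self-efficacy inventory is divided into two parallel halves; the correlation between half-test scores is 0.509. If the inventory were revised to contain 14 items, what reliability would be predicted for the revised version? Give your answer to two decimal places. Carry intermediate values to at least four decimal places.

Full-test reliability from the split-half r: r_full = 2(0.509)/(1 + 0.509) = 0.6746
Then adjust to 14 items: n = 14/22 = 0.6364
r_new = n·r_full / (1 + (n − 1)·r_full) = 0.4293 / 0.7547 ≈ 0.5688

0.57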